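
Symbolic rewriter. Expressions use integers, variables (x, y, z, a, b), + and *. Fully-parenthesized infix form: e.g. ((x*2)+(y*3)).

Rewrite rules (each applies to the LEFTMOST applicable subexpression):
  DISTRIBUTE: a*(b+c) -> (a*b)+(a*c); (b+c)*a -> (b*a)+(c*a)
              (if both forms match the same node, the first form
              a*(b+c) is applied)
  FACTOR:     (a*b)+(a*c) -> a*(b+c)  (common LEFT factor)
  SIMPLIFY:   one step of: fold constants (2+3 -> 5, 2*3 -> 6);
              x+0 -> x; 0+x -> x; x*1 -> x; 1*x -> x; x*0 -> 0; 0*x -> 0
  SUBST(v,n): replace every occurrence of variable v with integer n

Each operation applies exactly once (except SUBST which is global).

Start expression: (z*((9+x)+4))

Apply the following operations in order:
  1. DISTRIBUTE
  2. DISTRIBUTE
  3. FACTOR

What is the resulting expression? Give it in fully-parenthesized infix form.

Start: (z*((9+x)+4))
Apply DISTRIBUTE at root (target: (z*((9+x)+4))): (z*((9+x)+4)) -> ((z*(9+x))+(z*4))
Apply DISTRIBUTE at L (target: (z*(9+x))): ((z*(9+x))+(z*4)) -> (((z*9)+(z*x))+(z*4))
Apply FACTOR at L (target: ((z*9)+(z*x))): (((z*9)+(z*x))+(z*4)) -> ((z*(9+x))+(z*4))

Answer: ((z*(9+x))+(z*4))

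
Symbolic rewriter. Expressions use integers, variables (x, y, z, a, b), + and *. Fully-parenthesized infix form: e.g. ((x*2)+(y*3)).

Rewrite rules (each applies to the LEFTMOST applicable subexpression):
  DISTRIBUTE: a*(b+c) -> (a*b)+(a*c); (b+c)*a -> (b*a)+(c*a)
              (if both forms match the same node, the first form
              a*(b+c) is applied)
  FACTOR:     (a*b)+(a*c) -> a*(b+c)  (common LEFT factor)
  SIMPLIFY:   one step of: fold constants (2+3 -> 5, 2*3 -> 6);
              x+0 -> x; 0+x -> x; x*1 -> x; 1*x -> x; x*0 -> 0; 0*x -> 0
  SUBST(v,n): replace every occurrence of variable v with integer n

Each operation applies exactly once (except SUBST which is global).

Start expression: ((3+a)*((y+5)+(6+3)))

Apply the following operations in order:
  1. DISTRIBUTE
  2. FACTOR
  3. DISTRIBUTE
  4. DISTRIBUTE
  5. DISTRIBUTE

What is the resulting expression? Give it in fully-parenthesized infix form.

Start: ((3+a)*((y+5)+(6+3)))
Apply DISTRIBUTE at root (target: ((3+a)*((y+5)+(6+3)))): ((3+a)*((y+5)+(6+3))) -> (((3+a)*(y+5))+((3+a)*(6+3)))
Apply FACTOR at root (target: (((3+a)*(y+5))+((3+a)*(6+3)))): (((3+a)*(y+5))+((3+a)*(6+3))) -> ((3+a)*((y+5)+(6+3)))
Apply DISTRIBUTE at root (target: ((3+a)*((y+5)+(6+3)))): ((3+a)*((y+5)+(6+3))) -> (((3+a)*(y+5))+((3+a)*(6+3)))
Apply DISTRIBUTE at L (target: ((3+a)*(y+5))): (((3+a)*(y+5))+((3+a)*(6+3))) -> ((((3+a)*y)+((3+a)*5))+((3+a)*(6+3)))
Apply DISTRIBUTE at LL (target: ((3+a)*y)): ((((3+a)*y)+((3+a)*5))+((3+a)*(6+3))) -> ((((3*y)+(a*y))+((3+a)*5))+((3+a)*(6+3)))

Answer: ((((3*y)+(a*y))+((3+a)*5))+((3+a)*(6+3)))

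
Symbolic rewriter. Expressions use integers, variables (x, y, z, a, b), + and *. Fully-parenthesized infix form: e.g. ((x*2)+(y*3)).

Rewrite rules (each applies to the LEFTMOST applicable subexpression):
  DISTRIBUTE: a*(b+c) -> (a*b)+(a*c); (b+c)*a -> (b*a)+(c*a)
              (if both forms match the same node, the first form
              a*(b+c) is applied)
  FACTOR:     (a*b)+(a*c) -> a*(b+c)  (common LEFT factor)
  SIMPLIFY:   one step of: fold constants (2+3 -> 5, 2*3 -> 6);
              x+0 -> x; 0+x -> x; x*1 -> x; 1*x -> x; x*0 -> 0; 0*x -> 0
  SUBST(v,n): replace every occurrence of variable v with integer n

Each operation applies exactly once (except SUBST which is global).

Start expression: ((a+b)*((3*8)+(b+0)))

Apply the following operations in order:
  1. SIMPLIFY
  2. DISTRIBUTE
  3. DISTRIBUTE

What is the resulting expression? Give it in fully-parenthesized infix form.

Answer: (((a*24)+(b*24))+((a+b)*(b+0)))

Derivation:
Start: ((a+b)*((3*8)+(b+0)))
Apply SIMPLIFY at RL (target: (3*8)): ((a+b)*((3*8)+(b+0))) -> ((a+b)*(24+(b+0)))
Apply DISTRIBUTE at root (target: ((a+b)*(24+(b+0)))): ((a+b)*(24+(b+0))) -> (((a+b)*24)+((a+b)*(b+0)))
Apply DISTRIBUTE at L (target: ((a+b)*24)): (((a+b)*24)+((a+b)*(b+0))) -> (((a*24)+(b*24))+((a+b)*(b+0)))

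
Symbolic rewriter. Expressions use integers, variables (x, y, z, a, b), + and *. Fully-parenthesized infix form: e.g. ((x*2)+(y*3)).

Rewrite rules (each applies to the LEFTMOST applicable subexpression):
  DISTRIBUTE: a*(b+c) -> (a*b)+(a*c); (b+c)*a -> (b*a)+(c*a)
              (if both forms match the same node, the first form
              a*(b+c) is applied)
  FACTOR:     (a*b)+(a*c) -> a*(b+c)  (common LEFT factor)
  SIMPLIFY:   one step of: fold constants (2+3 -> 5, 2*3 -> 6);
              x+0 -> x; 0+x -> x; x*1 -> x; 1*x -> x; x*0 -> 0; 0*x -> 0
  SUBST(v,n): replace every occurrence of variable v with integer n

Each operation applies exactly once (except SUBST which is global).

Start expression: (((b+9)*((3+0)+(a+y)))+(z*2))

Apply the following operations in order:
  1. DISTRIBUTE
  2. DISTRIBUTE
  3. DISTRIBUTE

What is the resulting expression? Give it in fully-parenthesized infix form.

Start: (((b+9)*((3+0)+(a+y)))+(z*2))
Apply DISTRIBUTE at L (target: ((b+9)*((3+0)+(a+y)))): (((b+9)*((3+0)+(a+y)))+(z*2)) -> ((((b+9)*(3+0))+((b+9)*(a+y)))+(z*2))
Apply DISTRIBUTE at LL (target: ((b+9)*(3+0))): ((((b+9)*(3+0))+((b+9)*(a+y)))+(z*2)) -> (((((b+9)*3)+((b+9)*0))+((b+9)*(a+y)))+(z*2))
Apply DISTRIBUTE at LLL (target: ((b+9)*3)): (((((b+9)*3)+((b+9)*0))+((b+9)*(a+y)))+(z*2)) -> (((((b*3)+(9*3))+((b+9)*0))+((b+9)*(a+y)))+(z*2))

Answer: (((((b*3)+(9*3))+((b+9)*0))+((b+9)*(a+y)))+(z*2))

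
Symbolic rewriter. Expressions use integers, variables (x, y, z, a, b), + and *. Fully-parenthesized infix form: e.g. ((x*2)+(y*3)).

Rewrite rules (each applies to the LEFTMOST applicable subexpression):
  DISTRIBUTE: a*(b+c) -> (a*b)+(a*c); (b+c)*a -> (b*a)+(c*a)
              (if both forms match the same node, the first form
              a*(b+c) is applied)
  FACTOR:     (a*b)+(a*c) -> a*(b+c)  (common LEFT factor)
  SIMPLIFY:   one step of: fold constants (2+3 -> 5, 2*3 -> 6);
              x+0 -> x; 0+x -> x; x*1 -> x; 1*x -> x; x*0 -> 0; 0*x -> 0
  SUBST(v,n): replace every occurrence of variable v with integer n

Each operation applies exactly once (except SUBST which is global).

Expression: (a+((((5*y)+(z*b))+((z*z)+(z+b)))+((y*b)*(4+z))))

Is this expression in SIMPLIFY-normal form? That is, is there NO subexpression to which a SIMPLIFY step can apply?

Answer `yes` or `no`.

Expression: (a+((((5*y)+(z*b))+((z*z)+(z+b)))+((y*b)*(4+z))))
Scanning for simplifiable subexpressions (pre-order)...
  at root: (a+((((5*y)+(z*b))+((z*z)+(z+b)))+((y*b)*(4+z)))) (not simplifiable)
  at R: ((((5*y)+(z*b))+((z*z)+(z+b)))+((y*b)*(4+z))) (not simplifiable)
  at RL: (((5*y)+(z*b))+((z*z)+(z+b))) (not simplifiable)
  at RLL: ((5*y)+(z*b)) (not simplifiable)
  at RLLL: (5*y) (not simplifiable)
  at RLLR: (z*b) (not simplifiable)
  at RLR: ((z*z)+(z+b)) (not simplifiable)
  at RLRL: (z*z) (not simplifiable)
  at RLRR: (z+b) (not simplifiable)
  at RR: ((y*b)*(4+z)) (not simplifiable)
  at RRL: (y*b) (not simplifiable)
  at RRR: (4+z) (not simplifiable)
Result: no simplifiable subexpression found -> normal form.

Answer: yes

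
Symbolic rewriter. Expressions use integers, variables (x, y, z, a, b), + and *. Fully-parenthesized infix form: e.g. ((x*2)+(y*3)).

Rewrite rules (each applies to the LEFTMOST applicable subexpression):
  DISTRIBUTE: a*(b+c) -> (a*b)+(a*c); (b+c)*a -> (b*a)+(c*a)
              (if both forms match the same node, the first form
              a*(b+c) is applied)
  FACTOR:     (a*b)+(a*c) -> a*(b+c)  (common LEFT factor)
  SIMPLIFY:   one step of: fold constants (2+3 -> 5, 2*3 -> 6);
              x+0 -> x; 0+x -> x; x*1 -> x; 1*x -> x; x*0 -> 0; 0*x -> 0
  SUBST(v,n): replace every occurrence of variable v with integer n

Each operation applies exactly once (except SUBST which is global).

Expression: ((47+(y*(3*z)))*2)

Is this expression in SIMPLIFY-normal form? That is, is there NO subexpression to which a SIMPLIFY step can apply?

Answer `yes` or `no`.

Expression: ((47+(y*(3*z)))*2)
Scanning for simplifiable subexpressions (pre-order)...
  at root: ((47+(y*(3*z)))*2) (not simplifiable)
  at L: (47+(y*(3*z))) (not simplifiable)
  at LR: (y*(3*z)) (not simplifiable)
  at LRR: (3*z) (not simplifiable)
Result: no simplifiable subexpression found -> normal form.

Answer: yes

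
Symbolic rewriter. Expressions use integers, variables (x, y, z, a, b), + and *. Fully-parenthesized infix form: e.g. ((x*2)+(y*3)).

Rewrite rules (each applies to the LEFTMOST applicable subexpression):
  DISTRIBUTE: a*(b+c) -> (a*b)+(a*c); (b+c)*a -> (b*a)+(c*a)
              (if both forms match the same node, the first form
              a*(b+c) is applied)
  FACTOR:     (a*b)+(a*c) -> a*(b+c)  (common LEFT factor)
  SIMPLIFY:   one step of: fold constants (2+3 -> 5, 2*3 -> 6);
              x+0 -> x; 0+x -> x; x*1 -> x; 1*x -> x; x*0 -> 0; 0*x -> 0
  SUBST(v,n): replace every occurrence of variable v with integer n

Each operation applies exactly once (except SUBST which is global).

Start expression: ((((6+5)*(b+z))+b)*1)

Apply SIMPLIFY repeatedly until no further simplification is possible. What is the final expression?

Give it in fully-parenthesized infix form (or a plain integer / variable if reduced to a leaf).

Start: ((((6+5)*(b+z))+b)*1)
Step 1: at root: ((((6+5)*(b+z))+b)*1) -> (((6+5)*(b+z))+b); overall: ((((6+5)*(b+z))+b)*1) -> (((6+5)*(b+z))+b)
Step 2: at LL: (6+5) -> 11; overall: (((6+5)*(b+z))+b) -> ((11*(b+z))+b)
Fixed point: ((11*(b+z))+b)

Answer: ((11*(b+z))+b)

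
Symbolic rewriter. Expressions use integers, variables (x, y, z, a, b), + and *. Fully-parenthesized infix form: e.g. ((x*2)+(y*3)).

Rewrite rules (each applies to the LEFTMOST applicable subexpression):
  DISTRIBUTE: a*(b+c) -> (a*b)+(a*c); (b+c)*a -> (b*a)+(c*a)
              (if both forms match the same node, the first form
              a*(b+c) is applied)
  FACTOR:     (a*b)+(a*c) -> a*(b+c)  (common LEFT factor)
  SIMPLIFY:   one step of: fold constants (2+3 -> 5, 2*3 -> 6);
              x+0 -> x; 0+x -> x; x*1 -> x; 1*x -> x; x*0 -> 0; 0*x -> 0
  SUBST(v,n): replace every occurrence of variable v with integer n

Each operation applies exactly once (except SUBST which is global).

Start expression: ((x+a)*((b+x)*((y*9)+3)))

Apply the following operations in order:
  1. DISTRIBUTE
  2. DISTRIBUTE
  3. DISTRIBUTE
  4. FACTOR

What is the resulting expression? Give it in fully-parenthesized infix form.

Start: ((x+a)*((b+x)*((y*9)+3)))
Apply DISTRIBUTE at root (target: ((x+a)*((b+x)*((y*9)+3)))): ((x+a)*((b+x)*((y*9)+3))) -> ((x*((b+x)*((y*9)+3)))+(a*((b+x)*((y*9)+3))))
Apply DISTRIBUTE at LR (target: ((b+x)*((y*9)+3))): ((x*((b+x)*((y*9)+3)))+(a*((b+x)*((y*9)+3)))) -> ((x*(((b+x)*(y*9))+((b+x)*3)))+(a*((b+x)*((y*9)+3))))
Apply DISTRIBUTE at L (target: (x*(((b+x)*(y*9))+((b+x)*3)))): ((x*(((b+x)*(y*9))+((b+x)*3)))+(a*((b+x)*((y*9)+3)))) -> (((x*((b+x)*(y*9)))+(x*((b+x)*3)))+(a*((b+x)*((y*9)+3))))
Apply FACTOR at L (target: ((x*((b+x)*(y*9)))+(x*((b+x)*3)))): (((x*((b+x)*(y*9)))+(x*((b+x)*3)))+(a*((b+x)*((y*9)+3)))) -> ((x*(((b+x)*(y*9))+((b+x)*3)))+(a*((b+x)*((y*9)+3))))

Answer: ((x*(((b+x)*(y*9))+((b+x)*3)))+(a*((b+x)*((y*9)+3))))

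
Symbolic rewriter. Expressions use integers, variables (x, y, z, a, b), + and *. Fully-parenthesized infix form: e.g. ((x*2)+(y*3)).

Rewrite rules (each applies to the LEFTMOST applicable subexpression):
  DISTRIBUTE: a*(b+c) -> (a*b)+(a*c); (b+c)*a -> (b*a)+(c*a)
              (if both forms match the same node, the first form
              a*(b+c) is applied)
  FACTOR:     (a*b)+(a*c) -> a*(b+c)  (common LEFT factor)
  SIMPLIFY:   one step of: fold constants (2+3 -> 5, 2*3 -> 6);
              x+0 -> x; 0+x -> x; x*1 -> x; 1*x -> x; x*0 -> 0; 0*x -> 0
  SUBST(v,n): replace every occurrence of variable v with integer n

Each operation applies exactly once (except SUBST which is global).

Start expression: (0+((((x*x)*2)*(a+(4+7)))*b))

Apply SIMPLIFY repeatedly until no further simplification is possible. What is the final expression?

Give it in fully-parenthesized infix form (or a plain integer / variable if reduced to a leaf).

Start: (0+((((x*x)*2)*(a+(4+7)))*b))
Step 1: at root: (0+((((x*x)*2)*(a+(4+7)))*b)) -> ((((x*x)*2)*(a+(4+7)))*b); overall: (0+((((x*x)*2)*(a+(4+7)))*b)) -> ((((x*x)*2)*(a+(4+7)))*b)
Step 2: at LRR: (4+7) -> 11; overall: ((((x*x)*2)*(a+(4+7)))*b) -> ((((x*x)*2)*(a+11))*b)
Fixed point: ((((x*x)*2)*(a+11))*b)

Answer: ((((x*x)*2)*(a+11))*b)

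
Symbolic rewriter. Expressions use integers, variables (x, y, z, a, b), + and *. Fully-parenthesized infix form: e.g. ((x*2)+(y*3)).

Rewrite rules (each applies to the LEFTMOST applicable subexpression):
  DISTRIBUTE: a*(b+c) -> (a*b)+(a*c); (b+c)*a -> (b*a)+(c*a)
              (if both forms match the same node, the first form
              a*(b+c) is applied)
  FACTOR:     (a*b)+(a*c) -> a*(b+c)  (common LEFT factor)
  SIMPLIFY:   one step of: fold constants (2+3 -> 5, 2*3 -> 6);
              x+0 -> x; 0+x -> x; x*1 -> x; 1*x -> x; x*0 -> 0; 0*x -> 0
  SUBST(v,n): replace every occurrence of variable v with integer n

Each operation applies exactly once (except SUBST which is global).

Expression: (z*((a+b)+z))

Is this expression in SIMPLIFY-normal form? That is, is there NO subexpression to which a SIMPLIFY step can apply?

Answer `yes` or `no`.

Answer: yes

Derivation:
Expression: (z*((a+b)+z))
Scanning for simplifiable subexpressions (pre-order)...
  at root: (z*((a+b)+z)) (not simplifiable)
  at R: ((a+b)+z) (not simplifiable)
  at RL: (a+b) (not simplifiable)
Result: no simplifiable subexpression found -> normal form.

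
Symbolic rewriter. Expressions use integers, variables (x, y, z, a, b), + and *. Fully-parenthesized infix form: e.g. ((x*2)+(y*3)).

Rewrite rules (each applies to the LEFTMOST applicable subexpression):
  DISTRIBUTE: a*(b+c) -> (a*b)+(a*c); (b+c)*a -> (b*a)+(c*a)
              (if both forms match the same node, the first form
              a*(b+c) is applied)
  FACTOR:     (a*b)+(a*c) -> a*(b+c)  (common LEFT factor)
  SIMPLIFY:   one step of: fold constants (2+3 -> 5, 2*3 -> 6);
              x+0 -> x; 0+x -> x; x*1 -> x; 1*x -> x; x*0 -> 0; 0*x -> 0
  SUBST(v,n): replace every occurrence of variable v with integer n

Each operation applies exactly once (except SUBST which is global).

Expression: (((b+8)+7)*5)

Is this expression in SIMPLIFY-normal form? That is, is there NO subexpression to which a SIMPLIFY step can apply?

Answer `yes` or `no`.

Expression: (((b+8)+7)*5)
Scanning for simplifiable subexpressions (pre-order)...
  at root: (((b+8)+7)*5) (not simplifiable)
  at L: ((b+8)+7) (not simplifiable)
  at LL: (b+8) (not simplifiable)
Result: no simplifiable subexpression found -> normal form.

Answer: yes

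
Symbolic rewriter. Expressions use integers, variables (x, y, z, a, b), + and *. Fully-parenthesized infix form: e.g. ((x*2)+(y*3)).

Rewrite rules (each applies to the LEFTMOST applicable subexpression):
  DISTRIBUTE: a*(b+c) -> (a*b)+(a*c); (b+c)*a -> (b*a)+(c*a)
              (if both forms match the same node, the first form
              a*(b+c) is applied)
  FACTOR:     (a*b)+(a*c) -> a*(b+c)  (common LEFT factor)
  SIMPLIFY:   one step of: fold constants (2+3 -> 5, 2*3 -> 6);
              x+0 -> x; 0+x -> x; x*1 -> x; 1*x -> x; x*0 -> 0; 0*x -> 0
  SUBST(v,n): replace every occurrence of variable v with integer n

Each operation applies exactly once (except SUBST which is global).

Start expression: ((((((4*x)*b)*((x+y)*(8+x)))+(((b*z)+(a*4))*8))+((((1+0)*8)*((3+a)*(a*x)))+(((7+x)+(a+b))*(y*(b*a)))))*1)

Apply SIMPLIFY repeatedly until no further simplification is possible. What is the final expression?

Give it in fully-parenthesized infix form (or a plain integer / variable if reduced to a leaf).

Answer: (((((4*x)*b)*((x+y)*(8+x)))+(((b*z)+(a*4))*8))+((8*((3+a)*(a*x)))+(((7+x)+(a+b))*(y*(b*a)))))

Derivation:
Start: ((((((4*x)*b)*((x+y)*(8+x)))+(((b*z)+(a*4))*8))+((((1+0)*8)*((3+a)*(a*x)))+(((7+x)+(a+b))*(y*(b*a)))))*1)
Step 1: at root: ((((((4*x)*b)*((x+y)*(8+x)))+(((b*z)+(a*4))*8))+((((1+0)*8)*((3+a)*(a*x)))+(((7+x)+(a+b))*(y*(b*a)))))*1) -> (((((4*x)*b)*((x+y)*(8+x)))+(((b*z)+(a*4))*8))+((((1+0)*8)*((3+a)*(a*x)))+(((7+x)+(a+b))*(y*(b*a))))); overall: ((((((4*x)*b)*((x+y)*(8+x)))+(((b*z)+(a*4))*8))+((((1+0)*8)*((3+a)*(a*x)))+(((7+x)+(a+b))*(y*(b*a)))))*1) -> (((((4*x)*b)*((x+y)*(8+x)))+(((b*z)+(a*4))*8))+((((1+0)*8)*((3+a)*(a*x)))+(((7+x)+(a+b))*(y*(b*a)))))
Step 2: at RLLL: (1+0) -> 1; overall: (((((4*x)*b)*((x+y)*(8+x)))+(((b*z)+(a*4))*8))+((((1+0)*8)*((3+a)*(a*x)))+(((7+x)+(a+b))*(y*(b*a))))) -> (((((4*x)*b)*((x+y)*(8+x)))+(((b*z)+(a*4))*8))+(((1*8)*((3+a)*(a*x)))+(((7+x)+(a+b))*(y*(b*a)))))
Step 3: at RLL: (1*8) -> 8; overall: (((((4*x)*b)*((x+y)*(8+x)))+(((b*z)+(a*4))*8))+(((1*8)*((3+a)*(a*x)))+(((7+x)+(a+b))*(y*(b*a))))) -> (((((4*x)*b)*((x+y)*(8+x)))+(((b*z)+(a*4))*8))+((8*((3+a)*(a*x)))+(((7+x)+(a+b))*(y*(b*a)))))
Fixed point: (((((4*x)*b)*((x+y)*(8+x)))+(((b*z)+(a*4))*8))+((8*((3+a)*(a*x)))+(((7+x)+(a+b))*(y*(b*a)))))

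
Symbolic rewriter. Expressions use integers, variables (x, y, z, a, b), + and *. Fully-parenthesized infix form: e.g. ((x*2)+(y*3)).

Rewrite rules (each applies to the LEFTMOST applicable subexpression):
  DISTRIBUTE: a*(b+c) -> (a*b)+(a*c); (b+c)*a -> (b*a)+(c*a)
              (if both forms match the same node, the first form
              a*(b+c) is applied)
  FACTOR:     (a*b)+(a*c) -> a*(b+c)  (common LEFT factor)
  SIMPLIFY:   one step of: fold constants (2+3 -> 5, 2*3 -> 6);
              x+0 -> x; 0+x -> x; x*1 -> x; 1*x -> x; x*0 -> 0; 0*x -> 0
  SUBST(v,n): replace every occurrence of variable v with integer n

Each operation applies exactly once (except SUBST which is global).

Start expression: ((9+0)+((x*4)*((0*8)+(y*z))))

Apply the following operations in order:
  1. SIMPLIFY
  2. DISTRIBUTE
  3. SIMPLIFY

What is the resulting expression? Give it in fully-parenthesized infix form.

Start: ((9+0)+((x*4)*((0*8)+(y*z))))
Apply SIMPLIFY at L (target: (9+0)): ((9+0)+((x*4)*((0*8)+(y*z)))) -> (9+((x*4)*((0*8)+(y*z))))
Apply DISTRIBUTE at R (target: ((x*4)*((0*8)+(y*z)))): (9+((x*4)*((0*8)+(y*z)))) -> (9+(((x*4)*(0*8))+((x*4)*(y*z))))
Apply SIMPLIFY at RLR (target: (0*8)): (9+(((x*4)*(0*8))+((x*4)*(y*z)))) -> (9+(((x*4)*0)+((x*4)*(y*z))))

Answer: (9+(((x*4)*0)+((x*4)*(y*z))))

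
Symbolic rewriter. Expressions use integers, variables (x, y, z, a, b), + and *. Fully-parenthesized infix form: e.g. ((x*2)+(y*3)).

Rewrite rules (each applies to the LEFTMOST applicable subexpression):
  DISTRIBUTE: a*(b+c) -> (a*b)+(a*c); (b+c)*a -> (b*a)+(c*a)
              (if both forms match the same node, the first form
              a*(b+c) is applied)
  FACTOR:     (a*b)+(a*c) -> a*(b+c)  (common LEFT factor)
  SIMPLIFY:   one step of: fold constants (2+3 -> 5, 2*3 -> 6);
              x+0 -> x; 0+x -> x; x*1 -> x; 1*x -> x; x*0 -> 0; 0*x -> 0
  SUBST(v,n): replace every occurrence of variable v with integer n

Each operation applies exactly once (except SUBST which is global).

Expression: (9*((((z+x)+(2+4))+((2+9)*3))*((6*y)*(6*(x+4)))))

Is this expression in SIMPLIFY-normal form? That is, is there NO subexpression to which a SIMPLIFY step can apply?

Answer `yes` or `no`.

Answer: no

Derivation:
Expression: (9*((((z+x)+(2+4))+((2+9)*3))*((6*y)*(6*(x+4)))))
Scanning for simplifiable subexpressions (pre-order)...
  at root: (9*((((z+x)+(2+4))+((2+9)*3))*((6*y)*(6*(x+4))))) (not simplifiable)
  at R: ((((z+x)+(2+4))+((2+9)*3))*((6*y)*(6*(x+4)))) (not simplifiable)
  at RL: (((z+x)+(2+4))+((2+9)*3)) (not simplifiable)
  at RLL: ((z+x)+(2+4)) (not simplifiable)
  at RLLL: (z+x) (not simplifiable)
  at RLLR: (2+4) (SIMPLIFIABLE)
  at RLR: ((2+9)*3) (not simplifiable)
  at RLRL: (2+9) (SIMPLIFIABLE)
  at RR: ((6*y)*(6*(x+4))) (not simplifiable)
  at RRL: (6*y) (not simplifiable)
  at RRR: (6*(x+4)) (not simplifiable)
  at RRRR: (x+4) (not simplifiable)
Found simplifiable subexpr at path RLLR: (2+4)
One SIMPLIFY step would give: (9*((((z+x)+6)+((2+9)*3))*((6*y)*(6*(x+4)))))
-> NOT in normal form.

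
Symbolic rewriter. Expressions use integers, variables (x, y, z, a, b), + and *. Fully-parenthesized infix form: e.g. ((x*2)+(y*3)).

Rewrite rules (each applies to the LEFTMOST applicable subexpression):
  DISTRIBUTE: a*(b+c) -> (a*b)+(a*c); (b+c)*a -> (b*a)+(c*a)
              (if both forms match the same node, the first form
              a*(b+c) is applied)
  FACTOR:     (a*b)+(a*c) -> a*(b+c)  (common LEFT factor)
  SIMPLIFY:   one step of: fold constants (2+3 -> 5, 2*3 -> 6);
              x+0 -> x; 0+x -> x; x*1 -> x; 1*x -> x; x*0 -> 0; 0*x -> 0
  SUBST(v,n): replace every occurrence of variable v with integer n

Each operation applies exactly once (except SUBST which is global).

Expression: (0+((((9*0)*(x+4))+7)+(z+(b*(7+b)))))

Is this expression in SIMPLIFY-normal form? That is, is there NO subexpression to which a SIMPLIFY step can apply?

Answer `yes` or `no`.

Answer: no

Derivation:
Expression: (0+((((9*0)*(x+4))+7)+(z+(b*(7+b)))))
Scanning for simplifiable subexpressions (pre-order)...
  at root: (0+((((9*0)*(x+4))+7)+(z+(b*(7+b))))) (SIMPLIFIABLE)
  at R: ((((9*0)*(x+4))+7)+(z+(b*(7+b)))) (not simplifiable)
  at RL: (((9*0)*(x+4))+7) (not simplifiable)
  at RLL: ((9*0)*(x+4)) (not simplifiable)
  at RLLL: (9*0) (SIMPLIFIABLE)
  at RLLR: (x+4) (not simplifiable)
  at RR: (z+(b*(7+b))) (not simplifiable)
  at RRR: (b*(7+b)) (not simplifiable)
  at RRRR: (7+b) (not simplifiable)
Found simplifiable subexpr at path root: (0+((((9*0)*(x+4))+7)+(z+(b*(7+b)))))
One SIMPLIFY step would give: ((((9*0)*(x+4))+7)+(z+(b*(7+b))))
-> NOT in normal form.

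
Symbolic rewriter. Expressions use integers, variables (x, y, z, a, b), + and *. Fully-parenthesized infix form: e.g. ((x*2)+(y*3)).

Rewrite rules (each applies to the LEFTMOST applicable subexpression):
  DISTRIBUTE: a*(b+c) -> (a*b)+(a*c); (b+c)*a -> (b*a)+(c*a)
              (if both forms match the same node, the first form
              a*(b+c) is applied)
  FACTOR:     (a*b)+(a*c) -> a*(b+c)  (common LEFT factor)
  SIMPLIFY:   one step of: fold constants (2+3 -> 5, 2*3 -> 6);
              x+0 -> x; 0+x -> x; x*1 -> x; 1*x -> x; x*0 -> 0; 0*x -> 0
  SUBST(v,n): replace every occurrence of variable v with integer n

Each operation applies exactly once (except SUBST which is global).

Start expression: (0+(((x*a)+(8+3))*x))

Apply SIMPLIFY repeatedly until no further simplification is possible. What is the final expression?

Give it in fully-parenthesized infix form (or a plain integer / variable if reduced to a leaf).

Start: (0+(((x*a)+(8+3))*x))
Step 1: at root: (0+(((x*a)+(8+3))*x)) -> (((x*a)+(8+3))*x); overall: (0+(((x*a)+(8+3))*x)) -> (((x*a)+(8+3))*x)
Step 2: at LR: (8+3) -> 11; overall: (((x*a)+(8+3))*x) -> (((x*a)+11)*x)
Fixed point: (((x*a)+11)*x)

Answer: (((x*a)+11)*x)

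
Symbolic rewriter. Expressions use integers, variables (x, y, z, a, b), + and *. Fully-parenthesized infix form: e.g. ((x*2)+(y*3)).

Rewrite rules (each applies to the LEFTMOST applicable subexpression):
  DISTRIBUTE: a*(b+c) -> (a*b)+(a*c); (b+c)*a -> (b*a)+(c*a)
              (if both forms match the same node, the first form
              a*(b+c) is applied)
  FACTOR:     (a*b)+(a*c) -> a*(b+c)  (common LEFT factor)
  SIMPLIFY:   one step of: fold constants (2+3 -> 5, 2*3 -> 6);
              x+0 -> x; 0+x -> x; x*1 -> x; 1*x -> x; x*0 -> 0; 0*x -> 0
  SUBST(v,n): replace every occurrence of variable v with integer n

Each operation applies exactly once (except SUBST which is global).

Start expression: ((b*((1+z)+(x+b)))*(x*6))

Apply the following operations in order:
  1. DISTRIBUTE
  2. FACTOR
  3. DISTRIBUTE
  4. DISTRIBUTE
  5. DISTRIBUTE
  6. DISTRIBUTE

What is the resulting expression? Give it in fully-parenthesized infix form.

Start: ((b*((1+z)+(x+b)))*(x*6))
Apply DISTRIBUTE at L (target: (b*((1+z)+(x+b)))): ((b*((1+z)+(x+b)))*(x*6)) -> (((b*(1+z))+(b*(x+b)))*(x*6))
Apply FACTOR at L (target: ((b*(1+z))+(b*(x+b)))): (((b*(1+z))+(b*(x+b)))*(x*6)) -> ((b*((1+z)+(x+b)))*(x*6))
Apply DISTRIBUTE at L (target: (b*((1+z)+(x+b)))): ((b*((1+z)+(x+b)))*(x*6)) -> (((b*(1+z))+(b*(x+b)))*(x*6))
Apply DISTRIBUTE at root (target: (((b*(1+z))+(b*(x+b)))*(x*6))): (((b*(1+z))+(b*(x+b)))*(x*6)) -> (((b*(1+z))*(x*6))+((b*(x+b))*(x*6)))
Apply DISTRIBUTE at LL (target: (b*(1+z))): (((b*(1+z))*(x*6))+((b*(x+b))*(x*6))) -> ((((b*1)+(b*z))*(x*6))+((b*(x+b))*(x*6)))
Apply DISTRIBUTE at L (target: (((b*1)+(b*z))*(x*6))): ((((b*1)+(b*z))*(x*6))+((b*(x+b))*(x*6))) -> ((((b*1)*(x*6))+((b*z)*(x*6)))+((b*(x+b))*(x*6)))

Answer: ((((b*1)*(x*6))+((b*z)*(x*6)))+((b*(x+b))*(x*6)))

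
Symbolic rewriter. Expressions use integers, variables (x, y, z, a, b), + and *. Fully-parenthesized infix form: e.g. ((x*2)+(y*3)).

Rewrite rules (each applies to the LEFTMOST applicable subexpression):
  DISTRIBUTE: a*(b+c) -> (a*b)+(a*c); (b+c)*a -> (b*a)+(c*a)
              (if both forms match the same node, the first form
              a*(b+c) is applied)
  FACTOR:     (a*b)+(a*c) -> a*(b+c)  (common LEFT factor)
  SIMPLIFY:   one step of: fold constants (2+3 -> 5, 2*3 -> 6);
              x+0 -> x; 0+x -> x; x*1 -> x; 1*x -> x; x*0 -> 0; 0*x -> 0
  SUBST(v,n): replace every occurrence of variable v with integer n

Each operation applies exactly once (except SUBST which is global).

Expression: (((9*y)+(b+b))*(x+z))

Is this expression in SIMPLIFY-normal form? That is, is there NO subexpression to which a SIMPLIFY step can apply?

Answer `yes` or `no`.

Expression: (((9*y)+(b+b))*(x+z))
Scanning for simplifiable subexpressions (pre-order)...
  at root: (((9*y)+(b+b))*(x+z)) (not simplifiable)
  at L: ((9*y)+(b+b)) (not simplifiable)
  at LL: (9*y) (not simplifiable)
  at LR: (b+b) (not simplifiable)
  at R: (x+z) (not simplifiable)
Result: no simplifiable subexpression found -> normal form.

Answer: yes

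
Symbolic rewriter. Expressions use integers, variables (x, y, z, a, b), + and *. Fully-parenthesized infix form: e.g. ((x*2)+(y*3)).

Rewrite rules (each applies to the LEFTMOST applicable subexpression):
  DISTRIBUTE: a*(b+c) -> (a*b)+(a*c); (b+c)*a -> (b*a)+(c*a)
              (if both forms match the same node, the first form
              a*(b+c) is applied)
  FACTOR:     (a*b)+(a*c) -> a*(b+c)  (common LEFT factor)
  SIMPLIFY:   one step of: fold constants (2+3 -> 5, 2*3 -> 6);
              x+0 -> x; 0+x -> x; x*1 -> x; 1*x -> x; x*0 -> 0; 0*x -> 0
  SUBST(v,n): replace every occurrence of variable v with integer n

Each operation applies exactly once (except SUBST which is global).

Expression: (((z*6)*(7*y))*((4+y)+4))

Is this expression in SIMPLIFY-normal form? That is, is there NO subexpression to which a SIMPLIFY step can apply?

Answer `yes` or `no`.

Expression: (((z*6)*(7*y))*((4+y)+4))
Scanning for simplifiable subexpressions (pre-order)...
  at root: (((z*6)*(7*y))*((4+y)+4)) (not simplifiable)
  at L: ((z*6)*(7*y)) (not simplifiable)
  at LL: (z*6) (not simplifiable)
  at LR: (7*y) (not simplifiable)
  at R: ((4+y)+4) (not simplifiable)
  at RL: (4+y) (not simplifiable)
Result: no simplifiable subexpression found -> normal form.

Answer: yes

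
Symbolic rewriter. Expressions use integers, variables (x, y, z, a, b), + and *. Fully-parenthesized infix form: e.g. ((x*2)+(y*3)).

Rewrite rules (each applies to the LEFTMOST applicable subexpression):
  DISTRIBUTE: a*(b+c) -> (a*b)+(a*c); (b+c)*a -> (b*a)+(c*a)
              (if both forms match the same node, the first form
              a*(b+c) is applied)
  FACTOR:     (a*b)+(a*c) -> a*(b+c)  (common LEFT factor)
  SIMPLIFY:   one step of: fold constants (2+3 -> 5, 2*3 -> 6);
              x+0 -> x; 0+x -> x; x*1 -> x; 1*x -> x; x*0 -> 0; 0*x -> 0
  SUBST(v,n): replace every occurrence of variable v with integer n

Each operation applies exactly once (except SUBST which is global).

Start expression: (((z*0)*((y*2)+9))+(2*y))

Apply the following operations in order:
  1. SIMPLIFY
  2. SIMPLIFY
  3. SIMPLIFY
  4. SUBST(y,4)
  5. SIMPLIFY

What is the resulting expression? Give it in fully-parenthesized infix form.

Answer: 8

Derivation:
Start: (((z*0)*((y*2)+9))+(2*y))
Apply SIMPLIFY at LL (target: (z*0)): (((z*0)*((y*2)+9))+(2*y)) -> ((0*((y*2)+9))+(2*y))
Apply SIMPLIFY at L (target: (0*((y*2)+9))): ((0*((y*2)+9))+(2*y)) -> (0+(2*y))
Apply SIMPLIFY at root (target: (0+(2*y))): (0+(2*y)) -> (2*y)
Apply SUBST(y,4): (2*y) -> (2*4)
Apply SIMPLIFY at root (target: (2*4)): (2*4) -> 8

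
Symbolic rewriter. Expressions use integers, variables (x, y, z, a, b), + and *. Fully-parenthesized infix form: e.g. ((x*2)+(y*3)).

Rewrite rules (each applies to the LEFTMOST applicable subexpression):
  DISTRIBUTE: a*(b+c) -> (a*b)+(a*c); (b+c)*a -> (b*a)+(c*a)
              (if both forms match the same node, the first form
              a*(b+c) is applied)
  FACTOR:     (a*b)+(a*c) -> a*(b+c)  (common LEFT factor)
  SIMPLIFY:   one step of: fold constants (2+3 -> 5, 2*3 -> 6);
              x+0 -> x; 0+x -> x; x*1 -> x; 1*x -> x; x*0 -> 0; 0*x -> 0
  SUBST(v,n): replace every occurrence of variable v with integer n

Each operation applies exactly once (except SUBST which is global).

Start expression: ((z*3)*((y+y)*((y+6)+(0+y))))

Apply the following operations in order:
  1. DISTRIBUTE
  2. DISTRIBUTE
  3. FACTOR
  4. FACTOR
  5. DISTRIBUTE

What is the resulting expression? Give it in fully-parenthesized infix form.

Start: ((z*3)*((y+y)*((y+6)+(0+y))))
Apply DISTRIBUTE at R (target: ((y+y)*((y+6)+(0+y)))): ((z*3)*((y+y)*((y+6)+(0+y)))) -> ((z*3)*(((y+y)*(y+6))+((y+y)*(0+y))))
Apply DISTRIBUTE at root (target: ((z*3)*(((y+y)*(y+6))+((y+y)*(0+y))))): ((z*3)*(((y+y)*(y+6))+((y+y)*(0+y)))) -> (((z*3)*((y+y)*(y+6)))+((z*3)*((y+y)*(0+y))))
Apply FACTOR at root (target: (((z*3)*((y+y)*(y+6)))+((z*3)*((y+y)*(0+y))))): (((z*3)*((y+y)*(y+6)))+((z*3)*((y+y)*(0+y)))) -> ((z*3)*(((y+y)*(y+6))+((y+y)*(0+y))))
Apply FACTOR at R (target: (((y+y)*(y+6))+((y+y)*(0+y)))): ((z*3)*(((y+y)*(y+6))+((y+y)*(0+y)))) -> ((z*3)*((y+y)*((y+6)+(0+y))))
Apply DISTRIBUTE at R (target: ((y+y)*((y+6)+(0+y)))): ((z*3)*((y+y)*((y+6)+(0+y)))) -> ((z*3)*(((y+y)*(y+6))+((y+y)*(0+y))))

Answer: ((z*3)*(((y+y)*(y+6))+((y+y)*(0+y))))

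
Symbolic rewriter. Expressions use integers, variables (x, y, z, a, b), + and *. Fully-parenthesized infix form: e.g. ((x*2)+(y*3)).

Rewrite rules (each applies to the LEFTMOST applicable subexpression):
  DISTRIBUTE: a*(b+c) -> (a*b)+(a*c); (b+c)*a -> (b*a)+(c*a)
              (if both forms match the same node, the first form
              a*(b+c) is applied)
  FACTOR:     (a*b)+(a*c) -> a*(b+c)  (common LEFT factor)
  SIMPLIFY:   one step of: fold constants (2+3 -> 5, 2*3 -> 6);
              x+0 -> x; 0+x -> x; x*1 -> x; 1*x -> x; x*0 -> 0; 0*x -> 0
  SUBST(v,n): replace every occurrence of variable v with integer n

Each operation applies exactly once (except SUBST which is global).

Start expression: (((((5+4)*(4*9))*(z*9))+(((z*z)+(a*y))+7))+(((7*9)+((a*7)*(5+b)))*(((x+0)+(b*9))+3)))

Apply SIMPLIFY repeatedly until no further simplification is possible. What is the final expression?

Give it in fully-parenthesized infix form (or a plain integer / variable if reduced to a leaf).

Answer: (((324*(z*9))+(((z*z)+(a*y))+7))+((63+((a*7)*(5+b)))*((x+(b*9))+3)))

Derivation:
Start: (((((5+4)*(4*9))*(z*9))+(((z*z)+(a*y))+7))+(((7*9)+((a*7)*(5+b)))*(((x+0)+(b*9))+3)))
Step 1: at LLLL: (5+4) -> 9; overall: (((((5+4)*(4*9))*(z*9))+(((z*z)+(a*y))+7))+(((7*9)+((a*7)*(5+b)))*(((x+0)+(b*9))+3))) -> ((((9*(4*9))*(z*9))+(((z*z)+(a*y))+7))+(((7*9)+((a*7)*(5+b)))*(((x+0)+(b*9))+3)))
Step 2: at LLLR: (4*9) -> 36; overall: ((((9*(4*9))*(z*9))+(((z*z)+(a*y))+7))+(((7*9)+((a*7)*(5+b)))*(((x+0)+(b*9))+3))) -> ((((9*36)*(z*9))+(((z*z)+(a*y))+7))+(((7*9)+((a*7)*(5+b)))*(((x+0)+(b*9))+3)))
Step 3: at LLL: (9*36) -> 324; overall: ((((9*36)*(z*9))+(((z*z)+(a*y))+7))+(((7*9)+((a*7)*(5+b)))*(((x+0)+(b*9))+3))) -> (((324*(z*9))+(((z*z)+(a*y))+7))+(((7*9)+((a*7)*(5+b)))*(((x+0)+(b*9))+3)))
Step 4: at RLL: (7*9) -> 63; overall: (((324*(z*9))+(((z*z)+(a*y))+7))+(((7*9)+((a*7)*(5+b)))*(((x+0)+(b*9))+3))) -> (((324*(z*9))+(((z*z)+(a*y))+7))+((63+((a*7)*(5+b)))*(((x+0)+(b*9))+3)))
Step 5: at RRLL: (x+0) -> x; overall: (((324*(z*9))+(((z*z)+(a*y))+7))+((63+((a*7)*(5+b)))*(((x+0)+(b*9))+3))) -> (((324*(z*9))+(((z*z)+(a*y))+7))+((63+((a*7)*(5+b)))*((x+(b*9))+3)))
Fixed point: (((324*(z*9))+(((z*z)+(a*y))+7))+((63+((a*7)*(5+b)))*((x+(b*9))+3)))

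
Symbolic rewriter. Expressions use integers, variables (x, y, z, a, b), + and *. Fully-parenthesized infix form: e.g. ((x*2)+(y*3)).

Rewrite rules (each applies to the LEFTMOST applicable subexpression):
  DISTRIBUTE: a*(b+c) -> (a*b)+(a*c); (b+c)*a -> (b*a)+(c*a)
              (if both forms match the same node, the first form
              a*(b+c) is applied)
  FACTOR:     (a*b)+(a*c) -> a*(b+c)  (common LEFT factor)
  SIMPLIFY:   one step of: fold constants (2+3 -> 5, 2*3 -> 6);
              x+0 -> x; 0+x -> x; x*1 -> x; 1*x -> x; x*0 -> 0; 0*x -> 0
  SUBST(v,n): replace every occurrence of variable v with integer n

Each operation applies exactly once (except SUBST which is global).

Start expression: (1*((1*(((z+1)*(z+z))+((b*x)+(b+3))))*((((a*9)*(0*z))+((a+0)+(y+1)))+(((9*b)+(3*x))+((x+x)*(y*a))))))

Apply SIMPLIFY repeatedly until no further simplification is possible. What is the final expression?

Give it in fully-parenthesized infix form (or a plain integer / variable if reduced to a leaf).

Answer: ((((z+1)*(z+z))+((b*x)+(b+3)))*((a+(y+1))+(((9*b)+(3*x))+((x+x)*(y*a)))))

Derivation:
Start: (1*((1*(((z+1)*(z+z))+((b*x)+(b+3))))*((((a*9)*(0*z))+((a+0)+(y+1)))+(((9*b)+(3*x))+((x+x)*(y*a))))))
Step 1: at root: (1*((1*(((z+1)*(z+z))+((b*x)+(b+3))))*((((a*9)*(0*z))+((a+0)+(y+1)))+(((9*b)+(3*x))+((x+x)*(y*a)))))) -> ((1*(((z+1)*(z+z))+((b*x)+(b+3))))*((((a*9)*(0*z))+((a+0)+(y+1)))+(((9*b)+(3*x))+((x+x)*(y*a))))); overall: (1*((1*(((z+1)*(z+z))+((b*x)+(b+3))))*((((a*9)*(0*z))+((a+0)+(y+1)))+(((9*b)+(3*x))+((x+x)*(y*a)))))) -> ((1*(((z+1)*(z+z))+((b*x)+(b+3))))*((((a*9)*(0*z))+((a+0)+(y+1)))+(((9*b)+(3*x))+((x+x)*(y*a)))))
Step 2: at L: (1*(((z+1)*(z+z))+((b*x)+(b+3)))) -> (((z+1)*(z+z))+((b*x)+(b+3))); overall: ((1*(((z+1)*(z+z))+((b*x)+(b+3))))*((((a*9)*(0*z))+((a+0)+(y+1)))+(((9*b)+(3*x))+((x+x)*(y*a))))) -> ((((z+1)*(z+z))+((b*x)+(b+3)))*((((a*9)*(0*z))+((a+0)+(y+1)))+(((9*b)+(3*x))+((x+x)*(y*a)))))
Step 3: at RLLR: (0*z) -> 0; overall: ((((z+1)*(z+z))+((b*x)+(b+3)))*((((a*9)*(0*z))+((a+0)+(y+1)))+(((9*b)+(3*x))+((x+x)*(y*a))))) -> ((((z+1)*(z+z))+((b*x)+(b+3)))*((((a*9)*0)+((a+0)+(y+1)))+(((9*b)+(3*x))+((x+x)*(y*a)))))
Step 4: at RLL: ((a*9)*0) -> 0; overall: ((((z+1)*(z+z))+((b*x)+(b+3)))*((((a*9)*0)+((a+0)+(y+1)))+(((9*b)+(3*x))+((x+x)*(y*a))))) -> ((((z+1)*(z+z))+((b*x)+(b+3)))*((0+((a+0)+(y+1)))+(((9*b)+(3*x))+((x+x)*(y*a)))))
Step 5: at RL: (0+((a+0)+(y+1))) -> ((a+0)+(y+1)); overall: ((((z+1)*(z+z))+((b*x)+(b+3)))*((0+((a+0)+(y+1)))+(((9*b)+(3*x))+((x+x)*(y*a))))) -> ((((z+1)*(z+z))+((b*x)+(b+3)))*(((a+0)+(y+1))+(((9*b)+(3*x))+((x+x)*(y*a)))))
Step 6: at RLL: (a+0) -> a; overall: ((((z+1)*(z+z))+((b*x)+(b+3)))*(((a+0)+(y+1))+(((9*b)+(3*x))+((x+x)*(y*a))))) -> ((((z+1)*(z+z))+((b*x)+(b+3)))*((a+(y+1))+(((9*b)+(3*x))+((x+x)*(y*a)))))
Fixed point: ((((z+1)*(z+z))+((b*x)+(b+3)))*((a+(y+1))+(((9*b)+(3*x))+((x+x)*(y*a)))))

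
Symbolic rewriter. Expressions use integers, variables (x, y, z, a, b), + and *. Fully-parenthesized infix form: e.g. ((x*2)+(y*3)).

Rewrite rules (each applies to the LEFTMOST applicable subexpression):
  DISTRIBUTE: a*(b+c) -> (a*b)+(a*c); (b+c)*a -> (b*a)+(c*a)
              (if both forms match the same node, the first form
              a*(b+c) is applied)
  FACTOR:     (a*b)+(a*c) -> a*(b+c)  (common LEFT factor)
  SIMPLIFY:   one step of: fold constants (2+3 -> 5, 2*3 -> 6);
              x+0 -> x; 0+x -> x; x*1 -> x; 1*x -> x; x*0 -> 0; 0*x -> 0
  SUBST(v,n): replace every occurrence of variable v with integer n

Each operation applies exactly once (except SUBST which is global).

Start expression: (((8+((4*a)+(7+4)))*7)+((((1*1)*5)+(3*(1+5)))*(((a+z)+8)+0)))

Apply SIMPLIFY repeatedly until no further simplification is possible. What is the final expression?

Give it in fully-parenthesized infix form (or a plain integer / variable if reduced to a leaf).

Start: (((8+((4*a)+(7+4)))*7)+((((1*1)*5)+(3*(1+5)))*(((a+z)+8)+0)))
Step 1: at LLRR: (7+4) -> 11; overall: (((8+((4*a)+(7+4)))*7)+((((1*1)*5)+(3*(1+5)))*(((a+z)+8)+0))) -> (((8+((4*a)+11))*7)+((((1*1)*5)+(3*(1+5)))*(((a+z)+8)+0)))
Step 2: at RLLL: (1*1) -> 1; overall: (((8+((4*a)+11))*7)+((((1*1)*5)+(3*(1+5)))*(((a+z)+8)+0))) -> (((8+((4*a)+11))*7)+(((1*5)+(3*(1+5)))*(((a+z)+8)+0)))
Step 3: at RLL: (1*5) -> 5; overall: (((8+((4*a)+11))*7)+(((1*5)+(3*(1+5)))*(((a+z)+8)+0))) -> (((8+((4*a)+11))*7)+((5+(3*(1+5)))*(((a+z)+8)+0)))
Step 4: at RLRR: (1+5) -> 6; overall: (((8+((4*a)+11))*7)+((5+(3*(1+5)))*(((a+z)+8)+0))) -> (((8+((4*a)+11))*7)+((5+(3*6))*(((a+z)+8)+0)))
Step 5: at RLR: (3*6) -> 18; overall: (((8+((4*a)+11))*7)+((5+(3*6))*(((a+z)+8)+0))) -> (((8+((4*a)+11))*7)+((5+18)*(((a+z)+8)+0)))
Step 6: at RL: (5+18) -> 23; overall: (((8+((4*a)+11))*7)+((5+18)*(((a+z)+8)+0))) -> (((8+((4*a)+11))*7)+(23*(((a+z)+8)+0)))
Step 7: at RR: (((a+z)+8)+0) -> ((a+z)+8); overall: (((8+((4*a)+11))*7)+(23*(((a+z)+8)+0))) -> (((8+((4*a)+11))*7)+(23*((a+z)+8)))
Fixed point: (((8+((4*a)+11))*7)+(23*((a+z)+8)))

Answer: (((8+((4*a)+11))*7)+(23*((a+z)+8)))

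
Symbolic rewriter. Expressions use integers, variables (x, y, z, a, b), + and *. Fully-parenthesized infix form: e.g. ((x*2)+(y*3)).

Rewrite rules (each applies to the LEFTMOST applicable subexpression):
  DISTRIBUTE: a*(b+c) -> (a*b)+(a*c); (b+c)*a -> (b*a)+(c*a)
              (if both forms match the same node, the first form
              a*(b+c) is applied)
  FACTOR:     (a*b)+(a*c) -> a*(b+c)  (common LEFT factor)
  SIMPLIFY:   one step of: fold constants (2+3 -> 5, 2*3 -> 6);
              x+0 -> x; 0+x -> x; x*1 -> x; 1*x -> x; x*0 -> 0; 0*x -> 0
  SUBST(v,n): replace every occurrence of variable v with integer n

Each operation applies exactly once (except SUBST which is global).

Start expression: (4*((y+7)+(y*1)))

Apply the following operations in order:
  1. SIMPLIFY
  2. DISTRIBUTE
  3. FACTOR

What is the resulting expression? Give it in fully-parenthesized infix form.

Start: (4*((y+7)+(y*1)))
Apply SIMPLIFY at RR (target: (y*1)): (4*((y+7)+(y*1))) -> (4*((y+7)+y))
Apply DISTRIBUTE at root (target: (4*((y+7)+y))): (4*((y+7)+y)) -> ((4*(y+7))+(4*y))
Apply FACTOR at root (target: ((4*(y+7))+(4*y))): ((4*(y+7))+(4*y)) -> (4*((y+7)+y))

Answer: (4*((y+7)+y))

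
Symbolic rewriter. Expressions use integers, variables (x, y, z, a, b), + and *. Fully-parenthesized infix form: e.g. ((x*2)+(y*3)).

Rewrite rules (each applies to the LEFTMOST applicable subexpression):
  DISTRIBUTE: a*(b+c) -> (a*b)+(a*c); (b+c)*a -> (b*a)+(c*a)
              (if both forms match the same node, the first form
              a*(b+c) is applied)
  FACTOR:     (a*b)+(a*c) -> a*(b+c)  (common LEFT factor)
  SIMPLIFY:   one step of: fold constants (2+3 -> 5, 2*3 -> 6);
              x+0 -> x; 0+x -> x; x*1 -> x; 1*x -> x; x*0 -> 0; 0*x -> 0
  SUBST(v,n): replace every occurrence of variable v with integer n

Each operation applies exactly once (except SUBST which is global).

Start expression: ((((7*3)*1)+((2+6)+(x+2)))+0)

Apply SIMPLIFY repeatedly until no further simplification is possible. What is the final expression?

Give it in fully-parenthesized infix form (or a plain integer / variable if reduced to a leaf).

Start: ((((7*3)*1)+((2+6)+(x+2)))+0)
Step 1: at root: ((((7*3)*1)+((2+6)+(x+2)))+0) -> (((7*3)*1)+((2+6)+(x+2))); overall: ((((7*3)*1)+((2+6)+(x+2)))+0) -> (((7*3)*1)+((2+6)+(x+2)))
Step 2: at L: ((7*3)*1) -> (7*3); overall: (((7*3)*1)+((2+6)+(x+2))) -> ((7*3)+((2+6)+(x+2)))
Step 3: at L: (7*3) -> 21; overall: ((7*3)+((2+6)+(x+2))) -> (21+((2+6)+(x+2)))
Step 4: at RL: (2+6) -> 8; overall: (21+((2+6)+(x+2))) -> (21+(8+(x+2)))
Fixed point: (21+(8+(x+2)))

Answer: (21+(8+(x+2)))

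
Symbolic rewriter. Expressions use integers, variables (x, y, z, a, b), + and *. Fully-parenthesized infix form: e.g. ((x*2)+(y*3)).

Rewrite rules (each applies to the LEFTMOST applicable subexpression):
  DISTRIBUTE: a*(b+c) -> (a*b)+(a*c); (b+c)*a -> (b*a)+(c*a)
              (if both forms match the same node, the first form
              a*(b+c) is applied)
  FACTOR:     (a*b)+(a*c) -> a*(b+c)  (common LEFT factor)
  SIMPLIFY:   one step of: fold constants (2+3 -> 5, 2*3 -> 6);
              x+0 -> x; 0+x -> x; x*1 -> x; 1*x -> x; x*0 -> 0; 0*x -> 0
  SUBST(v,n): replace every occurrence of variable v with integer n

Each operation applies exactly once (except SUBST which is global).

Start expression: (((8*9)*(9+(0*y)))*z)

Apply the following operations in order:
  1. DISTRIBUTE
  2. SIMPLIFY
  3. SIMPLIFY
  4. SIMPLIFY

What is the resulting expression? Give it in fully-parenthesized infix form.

Answer: ((648+(72*(0*y)))*z)

Derivation:
Start: (((8*9)*(9+(0*y)))*z)
Apply DISTRIBUTE at L (target: ((8*9)*(9+(0*y)))): (((8*9)*(9+(0*y)))*z) -> ((((8*9)*9)+((8*9)*(0*y)))*z)
Apply SIMPLIFY at LLL (target: (8*9)): ((((8*9)*9)+((8*9)*(0*y)))*z) -> (((72*9)+((8*9)*(0*y)))*z)
Apply SIMPLIFY at LL (target: (72*9)): (((72*9)+((8*9)*(0*y)))*z) -> ((648+((8*9)*(0*y)))*z)
Apply SIMPLIFY at LRL (target: (8*9)): ((648+((8*9)*(0*y)))*z) -> ((648+(72*(0*y)))*z)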